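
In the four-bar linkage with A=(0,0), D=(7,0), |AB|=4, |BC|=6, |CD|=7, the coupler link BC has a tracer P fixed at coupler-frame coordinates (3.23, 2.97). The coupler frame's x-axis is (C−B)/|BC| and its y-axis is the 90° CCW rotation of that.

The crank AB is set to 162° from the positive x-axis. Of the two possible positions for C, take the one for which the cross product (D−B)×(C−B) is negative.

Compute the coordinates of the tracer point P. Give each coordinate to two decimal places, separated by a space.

A=(0,0), D=(7.00,0)
B = A + 4.00·(cos162°, sin162°) = (-3.8042, 1.2361)
|BD| = 10.8747
circle(B,6.00) ∩ circle(D,7.00): a=4.8396, h=3.5465
  candidates: C₊=(1.4072,4.2095) cross=38.568; C₋=(0.6009,-2.8376) cross=-38.568
  mode - wants cross < 0 → take C=(0.6009,-2.8376) (cross=-38.568)
ex = (C−B)/|BC| = (0.7342,-0.6789); ey = (0.6789,0.7342)
P = B + 3.23·ex + 2.97·ey = (0.5837,1.2236)

0.58 1.22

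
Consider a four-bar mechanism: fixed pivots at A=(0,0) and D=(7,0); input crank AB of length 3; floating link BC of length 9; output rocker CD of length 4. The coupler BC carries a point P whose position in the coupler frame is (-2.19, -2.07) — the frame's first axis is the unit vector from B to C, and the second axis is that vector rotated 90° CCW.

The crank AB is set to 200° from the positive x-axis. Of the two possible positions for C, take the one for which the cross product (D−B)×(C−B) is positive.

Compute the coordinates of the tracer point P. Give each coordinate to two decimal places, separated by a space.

-3.69 -3.91

A=(0,0), D=(7.00,0)
B = A + 3.00·(cos200°, sin200°) = (-2.8191, -1.0261)
|BD| = 9.8725
circle(B,9.00) ∩ circle(D,4.00): a=8.2282, h=3.6464
  candidates: C₊=(4.9856,3.4558) cross=35.999; C₋=(5.7436,-3.7975) cross=-35.999
  mode + wants cross > 0 → take C=(4.9856,3.4558) (cross=35.999)
ex = (C−B)/|BC| = (0.8672,0.4980); ey = (-0.4980,0.8672)
P = B + -2.19·ex + -2.07·ey = (-3.6874,-3.9117)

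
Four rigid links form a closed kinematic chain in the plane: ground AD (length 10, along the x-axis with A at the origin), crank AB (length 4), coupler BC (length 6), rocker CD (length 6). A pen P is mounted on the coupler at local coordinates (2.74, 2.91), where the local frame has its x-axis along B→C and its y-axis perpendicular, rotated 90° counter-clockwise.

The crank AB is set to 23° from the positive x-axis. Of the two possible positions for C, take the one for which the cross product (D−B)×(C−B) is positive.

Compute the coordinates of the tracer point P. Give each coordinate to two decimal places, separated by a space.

3.68 5.56

A=(0,0), D=(10.00,0)
B = A + 4.00·(cos23°, sin23°) = (3.6820, 1.5629)
|BD| = 6.5084
circle(B,6.00) ∩ circle(D,6.00): a=3.2542, h=5.0408
  candidates: C₊=(8.0515,5.6748) cross=32.808; C₋=(5.6305,-4.1119) cross=-32.808
  mode + wants cross > 0 → take C=(8.0515,5.6748) (cross=32.808)
ex = (C−B)/|BC| = (0.7282,0.6853); ey = (-0.6853,0.7282)
P = B + 2.74·ex + 2.91·ey = (3.6832,5.5599)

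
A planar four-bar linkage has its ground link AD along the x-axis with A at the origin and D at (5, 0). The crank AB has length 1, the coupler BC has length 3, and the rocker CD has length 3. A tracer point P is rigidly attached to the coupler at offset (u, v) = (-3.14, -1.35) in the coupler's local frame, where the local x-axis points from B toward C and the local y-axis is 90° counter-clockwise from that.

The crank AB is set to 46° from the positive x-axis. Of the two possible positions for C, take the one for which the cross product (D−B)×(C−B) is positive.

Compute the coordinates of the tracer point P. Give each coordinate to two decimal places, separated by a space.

A=(0,0), D=(5.00,0)
B = A + 1.00·(cos46°, sin46°) = (0.6947, 0.7193)
|BD| = 4.3650
circle(B,3.00) ∩ circle(D,3.00): a=2.1825, h=2.0583
  candidates: C₊=(3.1865,2.3898) cross=8.985; C₋=(2.5081,-1.6705) cross=-8.985
  mode + wants cross > 0 → take C=(3.1865,2.3898) (cross=8.985)
ex = (C−B)/|BC| = (0.8306,0.5568); ey = (-0.5568,0.8306)
P = B + -3.14·ex + -1.35·ey = (-1.1618,-2.1505)

-1.16 -2.15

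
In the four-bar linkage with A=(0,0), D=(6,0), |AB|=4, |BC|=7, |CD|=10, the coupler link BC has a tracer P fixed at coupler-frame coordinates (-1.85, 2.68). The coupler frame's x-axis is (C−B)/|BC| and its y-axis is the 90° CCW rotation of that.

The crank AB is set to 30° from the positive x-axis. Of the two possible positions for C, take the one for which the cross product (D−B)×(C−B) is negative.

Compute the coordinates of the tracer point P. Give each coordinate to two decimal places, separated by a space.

4.71 -1.01

A=(0,0), D=(6.00,0)
B = A + 4.00·(cos30°, sin30°) = (3.4641, 2.0000)
|BD| = 3.2297
circle(B,7.00) ∩ circle(D,10.00): a=-6.2807, h=3.0908
  candidates: C₊=(0.4465,8.3162) cross=9.982; C₋=(-3.3814,3.4626) cross=-9.982
  mode - wants cross < 0 → take C=(-3.3814,3.4626) (cross=-9.982)
ex = (C−B)/|BC| = (-0.9779,0.2089); ey = (-0.2089,-0.9779)
P = B + -1.85·ex + 2.68·ey = (4.7133,-1.0074)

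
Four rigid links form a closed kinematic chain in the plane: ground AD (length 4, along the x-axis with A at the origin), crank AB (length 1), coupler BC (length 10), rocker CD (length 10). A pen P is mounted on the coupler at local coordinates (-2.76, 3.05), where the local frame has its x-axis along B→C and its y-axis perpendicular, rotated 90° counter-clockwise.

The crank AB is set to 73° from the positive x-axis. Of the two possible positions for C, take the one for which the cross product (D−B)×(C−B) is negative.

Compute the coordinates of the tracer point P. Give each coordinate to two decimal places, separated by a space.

3.50 3.53

A=(0,0), D=(4.00,0)
B = A + 1.00·(cos73°, sin73°) = (0.2924, 0.9563)
|BD| = 3.8290
circle(B,10.00) ∩ circle(D,10.00): a=1.9145, h=9.8150
  candidates: C₊=(4.5975,9.9821) cross=37.581; C₋=(-0.3052,-9.0258) cross=-37.581
  mode - wants cross < 0 → take C=(-0.3052,-9.0258) (cross=-37.581)
ex = (C−B)/|BC| = (-0.0598,-0.9982); ey = (0.9982,-0.0598)
P = B + -2.76·ex + 3.05·ey = (3.5018,3.5291)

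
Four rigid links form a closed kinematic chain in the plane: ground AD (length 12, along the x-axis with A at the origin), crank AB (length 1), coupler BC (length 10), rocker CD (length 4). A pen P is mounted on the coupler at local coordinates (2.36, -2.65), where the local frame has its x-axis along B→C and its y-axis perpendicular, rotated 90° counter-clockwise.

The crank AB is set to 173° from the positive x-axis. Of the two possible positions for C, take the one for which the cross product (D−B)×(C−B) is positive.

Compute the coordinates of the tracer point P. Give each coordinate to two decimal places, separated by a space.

A=(0,0), D=(12.00,0)
B = A + 1.00·(cos173°, sin173°) = (-0.9925, 0.1219)
|BD| = 12.9931
circle(B,10.00) ∩ circle(D,4.00): a=9.7290, h=2.3121
  candidates: C₊=(8.7578,2.3426) cross=30.041; C₋=(8.7144,-2.2814) cross=-30.041
  mode + wants cross > 0 → take C=(8.7578,2.3426) (cross=30.041)
ex = (C−B)/|BC| = (0.9750,0.2221); ey = (-0.2221,0.9750)
P = B + 2.36·ex + -2.65·ey = (1.8970,-1.9379)

1.90 -1.94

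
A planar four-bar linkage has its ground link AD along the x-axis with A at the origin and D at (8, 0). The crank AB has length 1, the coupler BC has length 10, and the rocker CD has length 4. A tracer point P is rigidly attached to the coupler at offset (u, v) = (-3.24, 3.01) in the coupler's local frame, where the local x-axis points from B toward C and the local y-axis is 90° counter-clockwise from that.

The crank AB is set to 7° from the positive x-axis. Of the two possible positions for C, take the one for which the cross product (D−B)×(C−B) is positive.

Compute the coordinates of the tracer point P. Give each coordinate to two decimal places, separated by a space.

-2.99 2.04

A=(0,0), D=(8.00,0)
B = A + 1.00·(cos7°, sin7°) = (0.9925, 0.1219)
|BD| = 7.0085
circle(B,10.00) ∩ circle(D,4.00): a=9.4970, h=3.1317
  candidates: C₊=(10.5425,3.0880) cross=21.949; C₋=(10.4336,-3.1745) cross=-21.949
  mode + wants cross > 0 → take C=(10.5425,3.0880) (cross=21.949)
ex = (C−B)/|BC| = (0.9550,0.2966); ey = (-0.2966,0.9550)
P = B + -3.24·ex + 3.01·ey = (-2.9944,2.0354)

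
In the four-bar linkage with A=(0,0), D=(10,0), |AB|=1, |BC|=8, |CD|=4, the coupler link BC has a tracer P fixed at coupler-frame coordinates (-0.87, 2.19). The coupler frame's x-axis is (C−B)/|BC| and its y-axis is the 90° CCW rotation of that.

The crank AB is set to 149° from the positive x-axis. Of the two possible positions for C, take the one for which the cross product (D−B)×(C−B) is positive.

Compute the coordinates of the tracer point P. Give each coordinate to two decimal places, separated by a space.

-2.25 2.42

A=(0,0), D=(10.00,0)
B = A + 1.00·(cos149°, sin149°) = (-0.8572, 0.5150)
|BD| = 10.8694
circle(B,8.00) ∩ circle(D,4.00): a=7.6427, h=2.3640
  candidates: C₊=(6.8890,2.5143) cross=25.696; C₋=(6.6650,-2.2085) cross=-25.696
  mode + wants cross > 0 → take C=(6.8890,2.5143) (cross=25.696)
ex = (C−B)/|BC| = (0.9683,0.2499); ey = (-0.2499,0.9683)
P = B + -0.87·ex + 2.19·ey = (-2.2469,2.4181)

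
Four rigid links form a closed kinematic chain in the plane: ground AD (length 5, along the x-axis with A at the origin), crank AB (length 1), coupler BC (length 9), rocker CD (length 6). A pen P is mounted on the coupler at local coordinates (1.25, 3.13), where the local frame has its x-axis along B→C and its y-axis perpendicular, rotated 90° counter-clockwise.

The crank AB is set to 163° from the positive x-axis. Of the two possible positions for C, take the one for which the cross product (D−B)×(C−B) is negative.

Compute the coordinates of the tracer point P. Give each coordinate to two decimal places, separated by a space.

2.12 1.67

A=(0,0), D=(5.00,0)
B = A + 1.00·(cos163°, sin163°) = (-0.9563, 0.2924)
|BD| = 5.9635
circle(B,9.00) ∩ circle(D,6.00): a=6.7547, h=5.9476
  candidates: C₊=(6.0819,5.9017) cross=35.468; C₋=(5.4987,-5.9792) cross=-35.468
  mode - wants cross < 0 → take C=(5.4987,-5.9792) (cross=-35.468)
ex = (C−B)/|BC| = (0.7172,-0.6968); ey = (0.6968,0.7172)
P = B + 1.25·ex + 3.13·ey = (2.1213,1.6662)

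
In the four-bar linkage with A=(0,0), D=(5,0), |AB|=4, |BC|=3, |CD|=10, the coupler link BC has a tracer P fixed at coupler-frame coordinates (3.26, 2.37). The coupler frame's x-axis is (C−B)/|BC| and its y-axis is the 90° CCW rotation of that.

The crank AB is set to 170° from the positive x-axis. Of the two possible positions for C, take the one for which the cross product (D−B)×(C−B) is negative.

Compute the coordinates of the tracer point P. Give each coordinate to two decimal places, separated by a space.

A=(0,0), D=(5.00,0)
B = A + 4.00·(cos170°, sin170°) = (-3.9392, 0.6946)
|BD| = 8.9662
circle(B,3.00) ∩ circle(D,10.00): a=-0.5915, h=2.9411
  candidates: C₊=(-4.3012,3.6727) cross=26.370; C₋=(-4.7568,-2.1918) cross=-26.370
  mode - wants cross < 0 → take C=(-4.7568,-2.1918) (cross=-26.370)
ex = (C−B)/|BC| = (-0.2725,-0.9621); ey = (0.9621,-0.2725)
P = B + 3.26·ex + 2.37·ey = (-2.5474,-3.0879)

-2.55 -3.09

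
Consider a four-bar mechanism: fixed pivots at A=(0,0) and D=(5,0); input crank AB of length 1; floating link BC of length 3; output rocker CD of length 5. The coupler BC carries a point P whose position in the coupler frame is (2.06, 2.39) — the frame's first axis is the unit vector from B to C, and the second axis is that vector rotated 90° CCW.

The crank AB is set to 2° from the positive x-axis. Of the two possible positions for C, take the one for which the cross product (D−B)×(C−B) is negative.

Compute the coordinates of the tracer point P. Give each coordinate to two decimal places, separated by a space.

A=(0,0), D=(5.00,0)
B = A + 1.00·(cos2°, sin2°) = (0.9994, 0.0349)
|BD| = 4.0008
circle(B,3.00) ∩ circle(D,5.00): a=0.0008, h=3.0000
  candidates: C₊=(1.0263,3.0348) cross=12.002; C₋=(0.9740,-2.9650) cross=-12.002
  mode - wants cross < 0 → take C=(0.9740,-2.9650) (cross=-12.002)
ex = (C−B)/|BC| = (-0.0085,-1.0000); ey = (1.0000,-0.0085)
P = B + 2.06·ex + 2.39·ey = (3.3719,-2.0453)

3.37 -2.05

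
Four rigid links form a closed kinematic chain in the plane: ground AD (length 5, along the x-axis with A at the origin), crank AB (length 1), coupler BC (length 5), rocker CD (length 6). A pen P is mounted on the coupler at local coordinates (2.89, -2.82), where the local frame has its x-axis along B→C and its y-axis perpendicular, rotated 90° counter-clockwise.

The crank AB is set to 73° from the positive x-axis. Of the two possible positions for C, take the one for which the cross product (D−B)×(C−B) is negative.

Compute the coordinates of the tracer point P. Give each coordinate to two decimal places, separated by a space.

-2.37 -2.08

A=(0,0), D=(5.00,0)
B = A + 1.00·(cos73°, sin73°) = (0.2924, 0.9563)
|BD| = 4.8038
circle(B,5.00) ∩ circle(D,6.00): a=1.2570, h=4.8394
  candidates: C₊=(2.4876,5.4486) cross=23.248; C₋=(0.5608,-4.0365) cross=-23.248
  mode - wants cross < 0 → take C=(0.5608,-4.0365) (cross=-23.248)
ex = (C−B)/|BC| = (0.0537,-0.9986); ey = (0.9986,0.0537)
P = B + 2.89·ex + -2.82·ey = (-2.3684,-2.0809)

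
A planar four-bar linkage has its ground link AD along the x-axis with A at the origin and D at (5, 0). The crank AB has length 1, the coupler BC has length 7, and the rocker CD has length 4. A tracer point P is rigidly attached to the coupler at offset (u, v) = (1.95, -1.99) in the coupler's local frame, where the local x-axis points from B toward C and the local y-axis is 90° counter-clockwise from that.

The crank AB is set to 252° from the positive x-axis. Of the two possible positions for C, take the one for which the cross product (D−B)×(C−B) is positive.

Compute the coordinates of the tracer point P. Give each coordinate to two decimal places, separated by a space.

2.48 -0.99

A=(0,0), D=(5.00,0)
B = A + 1.00·(cos252°, sin252°) = (-0.3090, -0.9511)
|BD| = 5.3935
circle(B,7.00) ∩ circle(D,4.00): a=5.7560, h=3.9835
  candidates: C₊=(4.6543,3.9850) cross=21.485; C₋=(6.0592,-3.8572) cross=-21.485
  mode + wants cross > 0 → take C=(4.6543,3.9850) (cross=21.485)
ex = (C−B)/|BC| = (0.7091,0.7052); ey = (-0.7052,0.7091)
P = B + 1.95·ex + -1.99·ey = (2.4769,-0.9870)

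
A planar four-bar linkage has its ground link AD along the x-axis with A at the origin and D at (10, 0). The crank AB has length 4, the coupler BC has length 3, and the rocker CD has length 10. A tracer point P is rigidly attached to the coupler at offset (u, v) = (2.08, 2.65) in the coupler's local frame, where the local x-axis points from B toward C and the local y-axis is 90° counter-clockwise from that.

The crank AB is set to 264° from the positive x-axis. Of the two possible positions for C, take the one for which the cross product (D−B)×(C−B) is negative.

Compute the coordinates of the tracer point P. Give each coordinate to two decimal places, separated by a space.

A=(0,0), D=(10.00,0)
B = A + 4.00·(cos264°, sin264°) = (-0.4181, -3.9781)
|BD| = 11.1518
circle(B,3.00) ∩ circle(D,10.00): a=1.4958, h=2.6005
  candidates: C₊=(0.0517,-1.0151) cross=29.000; C₋=(1.9070,-5.8739) cross=-29.000
  mode - wants cross < 0 → take C=(1.9070,-5.8739) (cross=-29.000)
ex = (C−B)/|BC| = (0.7750,-0.6319); ey = (0.6319,0.7750)
P = B + 2.08·ex + 2.65·ey = (2.8686,-3.2387)

2.87 -3.24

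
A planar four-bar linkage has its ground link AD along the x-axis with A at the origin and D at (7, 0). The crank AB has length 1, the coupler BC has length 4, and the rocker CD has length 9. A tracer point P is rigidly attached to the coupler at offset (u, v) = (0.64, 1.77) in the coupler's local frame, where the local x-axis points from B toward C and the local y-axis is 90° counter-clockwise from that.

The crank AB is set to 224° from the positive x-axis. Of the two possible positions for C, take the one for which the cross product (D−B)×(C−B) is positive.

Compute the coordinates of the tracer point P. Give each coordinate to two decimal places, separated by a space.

-2.57 -0.36

A=(0,0), D=(7.00,0)
B = A + 1.00·(cos224°, sin224°) = (-0.7193, -0.6947)
|BD| = 7.7505
circle(B,4.00) ∩ circle(D,9.00): a=-0.3180, h=3.9873
  candidates: C₊=(-1.3934,3.2481) cross=30.904; C₋=(-0.6787,-4.6945) cross=-30.904
  mode + wants cross > 0 → take C=(-1.3934,3.2481) (cross=30.904)
ex = (C−B)/|BC| = (-0.1685,0.9857); ey = (-0.9857,-0.1685)
P = B + 0.64·ex + 1.77·ey = (-2.5719,-0.3621)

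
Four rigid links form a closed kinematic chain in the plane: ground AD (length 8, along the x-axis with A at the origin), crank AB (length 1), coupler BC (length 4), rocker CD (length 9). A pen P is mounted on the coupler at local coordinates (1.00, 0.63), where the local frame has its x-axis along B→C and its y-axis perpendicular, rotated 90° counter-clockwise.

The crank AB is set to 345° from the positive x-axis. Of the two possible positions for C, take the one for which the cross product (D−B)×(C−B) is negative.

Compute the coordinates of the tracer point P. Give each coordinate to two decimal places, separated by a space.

A=(0,0), D=(8.00,0)
B = A + 1.00·(cos345°, sin345°) = (0.9659, -0.2588)
|BD| = 7.0388
circle(B,4.00) ∩ circle(D,9.00): a=-1.0978, h=3.8464
  candidates: C₊=(-0.2726,3.5446) cross=27.074; C₋=(0.0103,-4.1430) cross=-27.074
  mode - wants cross < 0 → take C=(0.0103,-4.1430) (cross=-27.074)
ex = (C−B)/|BC| = (-0.2389,-0.9710); ey = (0.9710,-0.2389)
P = B + 1.00·ex + 0.63·ey = (1.3388,-1.3804)

1.34 -1.38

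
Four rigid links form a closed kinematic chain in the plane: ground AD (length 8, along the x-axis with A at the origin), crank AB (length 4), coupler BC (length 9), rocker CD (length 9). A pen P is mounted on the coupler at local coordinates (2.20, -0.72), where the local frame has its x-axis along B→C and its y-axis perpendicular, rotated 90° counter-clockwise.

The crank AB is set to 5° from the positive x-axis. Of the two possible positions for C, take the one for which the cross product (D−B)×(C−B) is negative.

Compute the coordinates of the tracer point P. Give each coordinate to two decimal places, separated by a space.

A=(0,0), D=(8.00,0)
B = A + 4.00·(cos5°, sin5°) = (3.9848, 0.3486)
|BD| = 4.0303
circle(B,9.00) ∩ circle(D,9.00): a=2.0152, h=8.7715
  candidates: C₊=(6.7511,8.9129) cross=35.352; C₋=(5.2337,-8.5643) cross=-35.352
  mode - wants cross < 0 → take C=(5.2337,-8.5643) (cross=-35.352)
ex = (C−B)/|BC| = (0.1388,-0.9903); ey = (0.9903,0.1388)
P = B + 2.20·ex + -0.72·ey = (3.5770,-1.9300)

3.58 -1.93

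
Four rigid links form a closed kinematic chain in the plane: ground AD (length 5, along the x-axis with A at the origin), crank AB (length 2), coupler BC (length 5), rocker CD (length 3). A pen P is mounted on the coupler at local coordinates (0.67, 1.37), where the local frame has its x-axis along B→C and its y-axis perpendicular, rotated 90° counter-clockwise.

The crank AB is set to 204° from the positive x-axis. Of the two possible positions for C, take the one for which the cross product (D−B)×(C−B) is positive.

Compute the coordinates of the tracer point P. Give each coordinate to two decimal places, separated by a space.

A=(0,0), D=(5.00,0)
B = A + 2.00·(cos204°, sin204°) = (-1.8271, -0.8135)
|BD| = 6.8754
circle(B,5.00) ∩ circle(D,3.00): a=4.6013, h=1.9566
  candidates: C₊=(2.5104,1.6738) cross=13.453; C₋=(2.9734,-2.2119) cross=-13.453
  mode + wants cross > 0 → take C=(2.5104,1.6738) (cross=13.453)
ex = (C−B)/|BC| = (0.8675,0.4975); ey = (-0.4975,0.8675)
P = B + 0.67·ex + 1.37·ey = (-1.9274,0.7083)

-1.93 0.71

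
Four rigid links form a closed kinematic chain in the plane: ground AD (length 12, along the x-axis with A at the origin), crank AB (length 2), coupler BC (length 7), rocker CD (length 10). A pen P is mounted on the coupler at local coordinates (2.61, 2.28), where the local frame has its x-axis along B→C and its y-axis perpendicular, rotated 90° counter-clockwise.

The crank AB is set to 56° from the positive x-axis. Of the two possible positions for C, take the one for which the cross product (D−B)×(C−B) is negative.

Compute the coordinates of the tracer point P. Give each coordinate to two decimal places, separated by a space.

4.11 -0.10

A=(0,0), D=(12.00,0)
B = A + 2.00·(cos56°, sin56°) = (1.1184, 1.6581)
|BD| = 11.0072
circle(B,7.00) ∩ circle(D,10.00): a=3.1869, h=6.2324
  candidates: C₊=(5.2078,7.3393) cross=68.602; C₋=(3.3301,-4.9833) cross=-68.602
  mode - wants cross < 0 → take C=(3.3301,-4.9833) (cross=-68.602)
ex = (C−B)/|BC| = (0.3160,-0.9488); ey = (0.9488,0.3160)
P = B + 2.61·ex + 2.28·ey = (4.1063,-0.0978)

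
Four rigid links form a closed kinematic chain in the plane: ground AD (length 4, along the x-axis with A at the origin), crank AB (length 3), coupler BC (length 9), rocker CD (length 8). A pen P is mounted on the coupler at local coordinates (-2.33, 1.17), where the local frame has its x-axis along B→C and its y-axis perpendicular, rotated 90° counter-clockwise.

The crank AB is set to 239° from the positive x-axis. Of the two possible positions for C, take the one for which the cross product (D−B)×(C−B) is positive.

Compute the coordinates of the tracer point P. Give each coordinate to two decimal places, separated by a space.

A=(0,0), D=(4.00,0)
B = A + 3.00·(cos239°, sin239°) = (-1.5451, -2.5715)
|BD| = 6.1124
circle(B,9.00) ∩ circle(D,8.00): a=4.4468, h=7.8247
  candidates: C₊=(-0.8029,6.3978) cross=47.827; C₋=(5.7809,-7.7993) cross=-47.827
  mode + wants cross > 0 → take C=(-0.8029,6.3978) (cross=47.827)
ex = (C−B)/|BC| = (0.0825,0.9966); ey = (-0.9966,0.0825)
P = B + -2.33·ex + 1.17·ey = (-2.9033,-4.7971)

-2.90 -4.80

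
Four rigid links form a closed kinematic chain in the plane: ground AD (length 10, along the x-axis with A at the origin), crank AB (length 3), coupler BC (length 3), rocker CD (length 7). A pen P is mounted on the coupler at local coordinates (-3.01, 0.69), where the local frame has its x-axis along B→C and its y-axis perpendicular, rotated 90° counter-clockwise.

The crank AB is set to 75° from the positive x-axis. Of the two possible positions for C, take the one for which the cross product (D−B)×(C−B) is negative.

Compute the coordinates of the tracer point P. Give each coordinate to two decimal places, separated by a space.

A=(0,0), D=(10.00,0)
B = A + 3.00·(cos75°, sin75°) = (0.7765, 2.8978)
|BD| = 9.6680
circle(B,3.00) ∩ circle(D,7.00): a=2.7653, h=1.1631
  candidates: C₊=(3.7633,3.1786) cross=11.245; C₋=(3.0660,0.9593) cross=-11.245
  mode - wants cross < 0 → take C=(3.0660,0.9593) (cross=-11.245)
ex = (C−B)/|BC| = (0.7632,-0.6462); ey = (0.6462,0.7632)
P = B + -3.01·ex + 0.69·ey = (-1.0749,5.3694)

-1.07 5.37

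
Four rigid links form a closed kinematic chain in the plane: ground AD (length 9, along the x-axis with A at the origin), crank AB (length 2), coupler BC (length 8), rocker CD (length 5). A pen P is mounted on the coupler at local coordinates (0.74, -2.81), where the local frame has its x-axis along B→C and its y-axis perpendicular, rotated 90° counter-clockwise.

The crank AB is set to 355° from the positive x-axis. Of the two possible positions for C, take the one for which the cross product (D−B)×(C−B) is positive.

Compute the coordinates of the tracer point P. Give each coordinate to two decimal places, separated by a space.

A=(0,0), D=(9.00,0)
B = A + 2.00·(cos355°, sin355°) = (1.9924, -0.1743)
|BD| = 7.0098
circle(B,8.00) ∩ circle(D,5.00): a=6.2867, h=4.9474
  candidates: C₊=(8.1541,4.9279) cross=34.680; C₋=(8.4002,-4.9639) cross=-34.680
  mode + wants cross > 0 → take C=(8.1541,4.9279) (cross=34.680)
ex = (C−B)/|BC| = (0.7702,0.6378); ey = (-0.6378,0.7702)
P = B + 0.74·ex + -2.81·ey = (4.3545,-1.8667)

4.35 -1.87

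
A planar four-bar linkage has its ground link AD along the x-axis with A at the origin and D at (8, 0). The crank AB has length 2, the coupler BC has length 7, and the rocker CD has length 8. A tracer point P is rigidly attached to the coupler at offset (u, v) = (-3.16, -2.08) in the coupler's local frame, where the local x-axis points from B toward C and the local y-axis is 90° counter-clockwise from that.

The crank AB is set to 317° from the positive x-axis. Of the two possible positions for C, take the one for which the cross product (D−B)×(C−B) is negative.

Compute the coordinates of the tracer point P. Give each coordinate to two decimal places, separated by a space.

-1.93 0.32

A=(0,0), D=(8.00,0)
B = A + 2.00·(cos317°, sin317°) = (1.4627, -1.3640)
|BD| = 6.6781
circle(B,7.00) ∩ circle(D,8.00): a=2.2160, h=6.6400
  candidates: C₊=(2.2757,5.5886) cross=44.342; C₋=(4.9882,-7.4114) cross=-44.342
  mode - wants cross < 0 → take C=(4.9882,-7.4114) (cross=-44.342)
ex = (C−B)/|BC| = (0.5036,-0.8639); ey = (0.8639,0.5036)
P = B + -3.16·ex + -2.08·ey = (-1.9257,0.3184)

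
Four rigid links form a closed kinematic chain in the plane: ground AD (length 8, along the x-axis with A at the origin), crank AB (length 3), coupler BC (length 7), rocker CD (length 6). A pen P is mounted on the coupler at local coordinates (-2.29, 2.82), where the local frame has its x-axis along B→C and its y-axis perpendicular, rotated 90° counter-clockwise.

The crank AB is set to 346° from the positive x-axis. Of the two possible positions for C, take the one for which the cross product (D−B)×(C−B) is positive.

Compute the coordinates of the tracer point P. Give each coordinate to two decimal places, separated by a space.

A=(0,0), D=(8.00,0)
B = A + 3.00·(cos346°, sin346°) = (2.9109, -0.7258)
|BD| = 5.1406
circle(B,7.00) ∩ circle(D,6.00): a=3.8347, h=5.8562
  candidates: C₊=(5.8804,5.6131) cross=30.104; C₋=(7.5340,-5.9819) cross=-30.104
  mode + wants cross > 0 → take C=(5.8804,5.6131) (cross=30.104)
ex = (C−B)/|BC| = (0.4242,0.9056); ey = (-0.9056,0.4242)
P = B + -2.29·ex + 2.82·ey = (-0.6143,-1.6032)

-0.61 -1.60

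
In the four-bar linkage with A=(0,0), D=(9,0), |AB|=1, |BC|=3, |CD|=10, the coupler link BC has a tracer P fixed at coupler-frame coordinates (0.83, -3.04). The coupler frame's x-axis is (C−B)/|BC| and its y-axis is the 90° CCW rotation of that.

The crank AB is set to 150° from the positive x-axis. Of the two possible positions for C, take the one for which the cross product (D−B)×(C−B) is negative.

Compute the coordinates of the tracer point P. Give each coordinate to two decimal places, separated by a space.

A=(0,0), D=(9.00,0)
B = A + 1.00·(cos150°, sin150°) = (-0.8660, 0.5000)
|BD| = 9.8787
circle(B,3.00) ∩ circle(D,10.00): a=0.3335, h=2.9814
  candidates: C₊=(-0.3821,3.4607) cross=29.452; C₋=(-0.6839,-2.4945) cross=-29.452
  mode - wants cross < 0 → take C=(-0.6839,-2.4945) (cross=-29.452)
ex = (C−B)/|BC| = (0.0607,-0.9982); ey = (0.9982,0.0607)
P = B + 0.83·ex + -3.04·ey = (-3.8500,-0.5130)

-3.85 -0.51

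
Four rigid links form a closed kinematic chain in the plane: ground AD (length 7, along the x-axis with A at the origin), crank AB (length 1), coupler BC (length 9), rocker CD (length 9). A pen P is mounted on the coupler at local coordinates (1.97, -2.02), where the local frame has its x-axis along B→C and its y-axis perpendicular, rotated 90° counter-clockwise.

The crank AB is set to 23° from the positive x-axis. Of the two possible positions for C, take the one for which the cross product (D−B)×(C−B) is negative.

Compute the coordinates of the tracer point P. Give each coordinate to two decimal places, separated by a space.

-0.47 -2.06

A=(0,0), D=(7.00,0)
B = A + 1.00·(cos23°, sin23°) = (0.9205, 0.3907)
|BD| = 6.0920
circle(B,9.00) ∩ circle(D,9.00): a=3.0460, h=8.4689
  candidates: C₊=(4.5034,8.6468) cross=51.593; C₋=(3.4171,-8.2561) cross=-51.593
  mode - wants cross < 0 → take C=(3.4171,-8.2561) (cross=-51.593)
ex = (C−B)/|BC| = (0.2774,-0.9608); ey = (0.9608,0.2774)
P = B + 1.97·ex + -2.02·ey = (-0.4737,-2.0623)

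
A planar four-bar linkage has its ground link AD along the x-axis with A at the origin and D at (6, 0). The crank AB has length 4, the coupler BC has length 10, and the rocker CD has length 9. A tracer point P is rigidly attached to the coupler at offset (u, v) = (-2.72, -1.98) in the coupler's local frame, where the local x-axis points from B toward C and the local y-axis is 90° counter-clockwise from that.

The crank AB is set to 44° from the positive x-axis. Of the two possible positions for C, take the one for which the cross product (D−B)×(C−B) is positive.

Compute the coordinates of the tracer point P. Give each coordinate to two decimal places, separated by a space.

1.12 -0.09

A=(0,0), D=(6.00,0)
B = A + 4.00·(cos44°, sin44°) = (2.8774, 2.7786)
|BD| = 4.1799
circle(B,10.00) ∩ circle(D,9.00): a=4.3627, h=8.9981
  candidates: C₊=(12.1182,6.6006) cross=37.611; C₋=(0.1550,-6.8437) cross=-37.611
  mode + wants cross > 0 → take C=(12.1182,6.6006) (cross=37.611)
ex = (C−B)/|BC| = (0.9241,0.3822); ey = (-0.3822,0.9241)
P = B + -2.72·ex + -1.98·ey = (1.1206,-0.0906)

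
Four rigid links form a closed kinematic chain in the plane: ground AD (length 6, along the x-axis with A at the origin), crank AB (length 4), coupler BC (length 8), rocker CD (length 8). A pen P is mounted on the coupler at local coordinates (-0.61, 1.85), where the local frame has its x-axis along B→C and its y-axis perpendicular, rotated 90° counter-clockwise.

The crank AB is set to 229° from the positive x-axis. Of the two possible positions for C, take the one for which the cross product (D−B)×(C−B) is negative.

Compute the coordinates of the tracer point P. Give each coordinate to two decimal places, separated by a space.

A=(0,0), D=(6.00,0)
B = A + 4.00·(cos229°, sin229°) = (-2.6242, -3.0188)
|BD| = 9.1373
circle(B,8.00) ∩ circle(D,8.00): a=4.5687, h=6.5671
  candidates: C₊=(-0.4818,4.6889) cross=60.006; C₋=(3.8576,-7.7078) cross=-60.006
  mode - wants cross < 0 → take C=(3.8576,-7.7078) (cross=-60.006)
ex = (C−B)/|BC| = (0.8102,-0.5861); ey = (0.5861,0.8102)
P = B + -0.61·ex + 1.85·ey = (-2.0342,-1.1624)

-2.03 -1.16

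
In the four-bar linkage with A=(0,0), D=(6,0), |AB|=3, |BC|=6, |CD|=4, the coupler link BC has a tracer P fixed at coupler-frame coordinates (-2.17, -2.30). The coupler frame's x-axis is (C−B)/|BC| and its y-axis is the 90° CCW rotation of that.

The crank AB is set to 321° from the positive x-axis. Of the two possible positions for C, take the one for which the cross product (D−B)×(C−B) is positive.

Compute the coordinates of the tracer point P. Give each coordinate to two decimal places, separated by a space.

3.69 -4.74

A=(0,0), D=(6.00,0)
B = A + 3.00·(cos321°, sin321°) = (2.3314, -1.8880)
|BD| = 4.1259
circle(B,6.00) ∩ circle(D,4.00): a=4.4867, h=3.9837
  candidates: C₊=(4.4979,3.7073) cross=16.436; C₋=(8.1437,-3.3771) cross=-16.436
  mode + wants cross > 0 → take C=(4.4979,3.7073) (cross=16.436)
ex = (C−B)/|BC| = (0.3611,0.9325); ey = (-0.9325,0.3611)
P = B + -2.17·ex + -2.30·ey = (3.6927,-4.7420)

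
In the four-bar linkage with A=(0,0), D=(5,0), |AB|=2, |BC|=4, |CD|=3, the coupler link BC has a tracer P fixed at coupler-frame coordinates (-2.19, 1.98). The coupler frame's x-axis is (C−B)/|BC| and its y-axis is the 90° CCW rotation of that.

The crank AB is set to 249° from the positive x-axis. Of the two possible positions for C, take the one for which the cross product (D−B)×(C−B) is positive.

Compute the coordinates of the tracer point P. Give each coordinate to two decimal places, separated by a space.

-3.67 -1.98

A=(0,0), D=(5.00,0)
B = A + 2.00·(cos249°, sin249°) = (-0.7167, -1.8672)
|BD| = 6.0139
circle(B,4.00) ∩ circle(D,3.00): a=3.5889, h=1.7662
  candidates: C₊=(2.1465,0.9260) cross=10.622; C₋=(3.2432,-2.4318) cross=-10.622
  mode + wants cross > 0 → take C=(2.1465,0.9260) (cross=10.622)
ex = (C−B)/|BC| = (0.7158,0.6983); ey = (-0.6983,0.7158)
P = B + -2.19·ex + 1.98·ey = (-3.6670,-1.9791)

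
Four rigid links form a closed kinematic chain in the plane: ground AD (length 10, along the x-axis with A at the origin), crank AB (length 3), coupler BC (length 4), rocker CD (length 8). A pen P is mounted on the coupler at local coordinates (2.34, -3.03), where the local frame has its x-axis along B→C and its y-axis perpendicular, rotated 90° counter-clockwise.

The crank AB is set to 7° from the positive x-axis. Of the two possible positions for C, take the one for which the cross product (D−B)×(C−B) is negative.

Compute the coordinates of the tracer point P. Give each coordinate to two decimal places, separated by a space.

-0.11 -1.89

A=(0,0), D=(10.00,0)
B = A + 3.00·(cos7°, sin7°) = (2.9776, 0.3656)
|BD| = 7.0319
circle(B,4.00) ∩ circle(D,8.00): a=0.1029, h=3.9987
  candidates: C₊=(3.2883,4.3535) cross=28.118; C₋=(2.8725,-3.6330) cross=-28.118
  mode - wants cross < 0 → take C=(2.8725,-3.6330) (cross=-28.118)
ex = (C−B)/|BC| = (-0.0263,-0.9997); ey = (0.9997,-0.0263)
P = B + 2.34·ex + -3.03·ey = (-0.1128,-1.8939)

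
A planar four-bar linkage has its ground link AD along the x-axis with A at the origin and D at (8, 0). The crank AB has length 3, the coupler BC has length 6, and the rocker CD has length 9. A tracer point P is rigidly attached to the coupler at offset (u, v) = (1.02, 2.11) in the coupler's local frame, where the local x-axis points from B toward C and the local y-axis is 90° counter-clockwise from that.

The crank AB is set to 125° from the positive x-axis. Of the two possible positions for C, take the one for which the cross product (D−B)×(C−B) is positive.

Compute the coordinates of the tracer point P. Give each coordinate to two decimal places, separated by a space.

A=(0,0), D=(8.00,0)
B = A + 3.00·(cos125°, sin125°) = (-1.7207, 2.4575)
|BD| = 10.0265
circle(B,6.00) ∩ circle(D,9.00): a=2.7692, h=5.3227
  candidates: C₊=(2.2686,6.9391) cross=53.369; C₋=(-0.3405,-3.3816) cross=-53.369
  mode + wants cross > 0 → take C=(2.2686,6.9391) (cross=53.369)
ex = (C−B)/|BC| = (0.6649,0.7469); ey = (-0.7469,0.6649)
P = B + 1.02·ex + 2.11·ey = (-2.6186,4.6223)

-2.62 4.62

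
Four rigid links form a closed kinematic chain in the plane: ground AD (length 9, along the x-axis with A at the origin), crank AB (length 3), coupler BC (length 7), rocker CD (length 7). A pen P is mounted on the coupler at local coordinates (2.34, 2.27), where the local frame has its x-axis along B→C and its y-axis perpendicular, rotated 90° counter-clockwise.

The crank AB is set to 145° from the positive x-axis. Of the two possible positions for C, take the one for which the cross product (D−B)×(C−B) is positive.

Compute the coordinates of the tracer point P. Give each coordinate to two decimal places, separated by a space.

-1.33 4.78

A=(0,0), D=(9.00,0)
B = A + 3.00·(cos145°, sin145°) = (-2.4575, 1.7207)
|BD| = 11.5859
circle(B,7.00) ∩ circle(D,7.00): a=5.7930, h=3.9296
  candidates: C₊=(3.8549,4.7463) cross=45.528; C₋=(2.6877,-3.0256) cross=-45.528
  mode + wants cross > 0 → take C=(3.8549,4.7463) (cross=45.528)
ex = (C−B)/|BC| = (0.9018,0.4322); ey = (-0.4322,0.9018)
P = B + 2.34·ex + 2.27·ey = (-1.3285,4.7792)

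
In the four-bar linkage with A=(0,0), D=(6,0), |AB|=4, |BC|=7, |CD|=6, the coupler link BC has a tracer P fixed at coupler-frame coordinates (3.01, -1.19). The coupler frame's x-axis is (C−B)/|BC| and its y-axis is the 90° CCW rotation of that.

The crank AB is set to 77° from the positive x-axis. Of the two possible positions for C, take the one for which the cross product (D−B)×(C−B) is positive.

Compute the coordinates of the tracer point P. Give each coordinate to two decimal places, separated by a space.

A=(0,0), D=(6.00,0)
B = A + 4.00·(cos77°, sin77°) = (0.8998, 3.8975)
|BD| = 6.4189
circle(B,7.00) ∩ circle(D,6.00): a=4.2221, h=5.5834
  candidates: C₊=(7.6447,5.7702) cross=35.839; C₋=(0.8643,-3.1024) cross=-35.839
  mode + wants cross > 0 → take C=(7.6447,5.7702) (cross=35.839)
ex = (C−B)/|BC| = (0.9635,0.2675); ey = (-0.2675,0.9635)
P = B + 3.01·ex + -1.19·ey = (4.1184,3.5561)

4.12 3.56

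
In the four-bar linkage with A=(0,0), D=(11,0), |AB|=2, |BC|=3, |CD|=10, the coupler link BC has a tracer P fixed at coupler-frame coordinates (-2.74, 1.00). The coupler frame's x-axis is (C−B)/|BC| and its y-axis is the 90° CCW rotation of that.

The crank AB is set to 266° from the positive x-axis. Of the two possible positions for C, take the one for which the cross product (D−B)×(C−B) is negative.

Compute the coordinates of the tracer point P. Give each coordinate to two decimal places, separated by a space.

-1.29 0.69

A=(0,0), D=(11.00,0)
B = A + 2.00·(cos266°, sin266°) = (-0.1395, -1.9951)
|BD| = 11.3168
circle(B,3.00) ∩ circle(D,10.00): a=1.6378, h=2.5135
  candidates: C₊=(1.0295,0.7677) cross=28.445; C₋=(1.9158,-4.1805) cross=-28.445
  mode - wants cross < 0 → take C=(1.9158,-4.1805) (cross=-28.445)
ex = (C−B)/|BC| = (0.6851,-0.7285); ey = (0.7285,0.6851)
P = B + -2.74·ex + 1.00·ey = (-1.2882,0.6859)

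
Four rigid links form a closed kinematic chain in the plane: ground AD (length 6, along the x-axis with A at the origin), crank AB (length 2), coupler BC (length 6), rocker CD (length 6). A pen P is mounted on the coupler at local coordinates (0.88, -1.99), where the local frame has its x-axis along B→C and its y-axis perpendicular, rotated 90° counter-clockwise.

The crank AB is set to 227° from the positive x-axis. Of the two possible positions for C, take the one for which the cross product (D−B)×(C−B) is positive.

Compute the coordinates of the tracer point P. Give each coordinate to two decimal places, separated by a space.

0.81 -1.60

A=(0,0), D=(6.00,0)
B = A + 2.00·(cos227°, sin227°) = (-1.3640, -1.4627)
|BD| = 7.5079
circle(B,6.00) ∩ circle(D,6.00): a=3.7539, h=4.6806
  candidates: C₊=(1.4061,3.8596) cross=35.141; C₋=(3.2299,-5.3223) cross=-35.141
  mode + wants cross > 0 → take C=(1.4061,3.8596) (cross=35.141)
ex = (C−B)/|BC| = (0.4617,0.8870); ey = (-0.8870,0.4617)
P = B + 0.88·ex + -1.99·ey = (0.8075,-1.6009)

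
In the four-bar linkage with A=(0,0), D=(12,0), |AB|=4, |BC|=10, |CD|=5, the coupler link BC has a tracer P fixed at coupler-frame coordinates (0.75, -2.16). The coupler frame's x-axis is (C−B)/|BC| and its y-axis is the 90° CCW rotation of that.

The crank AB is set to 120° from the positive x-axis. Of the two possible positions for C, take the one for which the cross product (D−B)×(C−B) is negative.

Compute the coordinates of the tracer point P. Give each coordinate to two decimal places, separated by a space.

-2.24 1.19

A=(0,0), D=(12.00,0)
B = A + 4.00·(cos120°, sin120°) = (-2.0000, 3.4641)
|BD| = 14.4222
circle(B,10.00) ∩ circle(D,5.00): a=9.8113, h=1.9337
  candidates: C₊=(7.9885,2.9846) cross=27.888; C₋=(7.0596,-0.7696) cross=-27.888
  mode - wants cross < 0 → take C=(7.0596,-0.7696) (cross=-27.888)
ex = (C−B)/|BC| = (0.9060,-0.4234); ey = (0.4234,0.9060)
P = B + 0.75·ex + -2.16·ey = (-2.2350,1.1897)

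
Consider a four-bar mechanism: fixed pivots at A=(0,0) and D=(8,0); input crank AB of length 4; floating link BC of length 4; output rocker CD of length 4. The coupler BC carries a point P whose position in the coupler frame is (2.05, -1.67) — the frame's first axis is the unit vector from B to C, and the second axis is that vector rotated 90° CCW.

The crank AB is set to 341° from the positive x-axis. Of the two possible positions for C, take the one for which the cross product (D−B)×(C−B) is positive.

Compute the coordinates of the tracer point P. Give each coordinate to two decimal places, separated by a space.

A=(0,0), D=(8.00,0)
B = A + 4.00·(cos341°, sin341°) = (3.7821, -1.3023)
|BD| = 4.4144
circle(B,4.00) ∩ circle(D,4.00): a=2.2072, h=3.3359
  candidates: C₊=(4.9069,2.5363) cross=14.726; C₋=(6.8752,-3.8386) cross=-14.726
  mode + wants cross > 0 → take C=(4.9069,2.5363) (cross=14.726)
ex = (C−B)/|BC| = (0.2812,0.9596); ey = (-0.9596,0.2812)
P = B + 2.05·ex + -1.67·ey = (5.9612,0.1954)

5.96 0.20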